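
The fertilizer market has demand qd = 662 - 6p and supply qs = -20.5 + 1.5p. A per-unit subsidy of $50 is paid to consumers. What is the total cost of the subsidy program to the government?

Pre-subsidy: 662 - 6p = -20.5 + 1.5p gives p* = 91, q* = 116.
With the rebate, buyers effectively pay pb = ps − 50, where ps is the price sellers receive.
Demand in terms of ps becomes qd = 662 − 6(ps − 50) = 962 - 6ps. Setting this equal to supply: 962 - 6ps = -20.5 + 1.5ps, so ps = 131.
Buyers pay pb = 131 − 50 = 81; q' = -20.5 + 1.5·131 = 176.
Government outlay = subsidy × quantity = 50 × 176 = 8800.

Government cost = $8800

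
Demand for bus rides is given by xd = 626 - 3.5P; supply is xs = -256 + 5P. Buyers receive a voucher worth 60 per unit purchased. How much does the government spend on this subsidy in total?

Government cost = 394080/17

Pre-subsidy: 626 - 3.5P = -256 + 5P gives P* = 1764/17, x* = 4468/17.
With the rebate, buyers effectively pay Pb = Ps − 60, where Ps is the price sellers receive.
Demand in terms of Ps becomes xd = 626 − 3.5(Ps − 60) = 836 - 3.5Ps. Setting this equal to supply: 836 - 3.5Ps = -256 + 5Ps, so Ps = 2184/17.
Buyers pay Pb = 2184/17 − 60 = 1164/17; x' = -256 + 5·(2184/17) = 6568/17.
Government outlay = subsidy × quantity = 60 × 6568/17 = 394080/17.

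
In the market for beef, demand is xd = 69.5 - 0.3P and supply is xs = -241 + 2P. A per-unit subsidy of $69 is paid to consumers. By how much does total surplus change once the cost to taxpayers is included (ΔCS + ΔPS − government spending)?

Net change in total surplus = -$621

Pre-subsidy: 69.5 - 0.3P = -241 + 2P gives P* = 135, x* = 29.
With the rebate, buyers effectively pay Pb = Ps − 69, where Ps is the price sellers receive.
Demand in terms of Ps becomes xd = 69.5 − 0.3(Ps − 69) = 90.2 - 0.3Ps. Setting this equal to supply: 90.2 - 0.3Ps = -241 + 2Ps, so Ps = 144.
Buyers pay Pb = 144 − 69 = 75; x' = -241 + 2·144 = 47.
ΔCS = ½(29 + 47)(135 − 75) = 2280; ΔPS = ½(29 + 47)(144 − 135) = 342.
Government spending = 69 × 47 = 3243.
Net change = 2280 + 342 − 3243 = -621. The loss equals the DWL triangle ½·69·18.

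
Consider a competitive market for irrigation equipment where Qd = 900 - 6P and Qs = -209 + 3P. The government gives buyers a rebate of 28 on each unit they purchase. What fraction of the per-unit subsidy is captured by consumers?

Pre-subsidy: 900 - 6P = -209 + 3P gives P* = 1109/9, Q* = 482/3.
With the rebate, buyers effectively pay Pb = Ps − 28, where Ps is the price sellers receive.
Demand in terms of Ps becomes Qd = 900 − 6(Ps − 28) = 1068 - 6Ps. Setting this equal to supply: 1068 - 6Ps = -209 + 3Ps, so Ps = 1277/9.
Buyers pay Pb = 1277/9 − 28 = 1025/9; Q' = -209 + 3·(1277/9) = 650/3.
Buyers' price falls by P* − Pb = 1109/9 − 1025/9 = 28/3; sellers' price rises by Ps − P* = 1277/9 − 1109/9 = 56/3.
So consumers capture (28/3)/28 = 1/3 of each unit of subsidy.

Consumer share = 1/3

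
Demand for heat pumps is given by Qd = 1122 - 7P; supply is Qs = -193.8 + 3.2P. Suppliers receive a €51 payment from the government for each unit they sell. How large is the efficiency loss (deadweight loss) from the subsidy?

Deadweight loss = €2856

Pre-subsidy: 1122 - 7P = -193.8 + 3.2P gives P* = 129, Q* = 219.
With the subsidy, sellers receive Ps = Pb + 51 for each unit, where Pb is the price buyers pay.
Supply in terms of Pb becomes Qs = -193.8 + 3.2(Pb + 51) = -30.6 + 3.2Pb. Setting this equal to demand: 1122 - 7Pb = -30.6 + 3.2Pb, so Pb = 113.
Sellers receive Ps = 113 + 51 = 164; Q' = 1122 − 7·113 = 331.
The subsidy expands output by 331 − 219 = 112 past the efficient level; on those units the gap between marginal cost and willingness to pay runs from 0 up to 51.
DWL = ½ × 51 × 112 = 2856.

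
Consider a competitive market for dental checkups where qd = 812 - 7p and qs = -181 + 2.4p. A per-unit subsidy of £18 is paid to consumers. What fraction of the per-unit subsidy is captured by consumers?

Pre-subsidy: 812 - 7p = -181 + 2.4p gives p* = 4965/47, q* = 3409/47.
With the rebate, buyers effectively pay pb = ps − 18, where ps is the price sellers receive.
Demand in terms of ps becomes qd = 812 − 7(ps − 18) = 938 - 7ps. Setting this equal to supply: 938 - 7ps = -181 + 2.4ps, so ps = 5595/47.
Buyers pay pb = 5595/47 − 18 = 4749/47; q' = -181 + 2.4·(5595/47) = 4921/47.
Buyers' price falls by p* − pb = 4965/47 − 4749/47 = 216/47; sellers' price rises by ps − p* = 5595/47 − 4965/47 = 630/47.
So consumers capture (216/47)/18 = 12/47 of each unit of subsidy.

Consumer share = 12/47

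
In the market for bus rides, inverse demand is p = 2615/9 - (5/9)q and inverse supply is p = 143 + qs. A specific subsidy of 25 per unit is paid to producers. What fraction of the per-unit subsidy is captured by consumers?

Consumer share = 5/14

Pre-subsidy: 2615/9 - (5/9)q = 143 + q gives q* = 664/7 and p* = 1665/7.
With the subsidy, sellers receive ps = pb + 25 for each unit, where pb is the price buyers pay.
On the curves, pb = 2615/9 - (5/9)q and ps = 143 + q; the wedge ps − pb = 25 gives 143 + q − (2615/9 - (5/9)q) = 25, so q' = 1553/14.
Then pb = 2615/9 − (5/9)·(1553/14) = 3205/14 and ps = 143 + 1·(1553/14) = 3555/14.
Buyers' price falls by p* − pb = 1665/7 − 3205/14 = 125/14; sellers' price rises by ps − p* = 3555/14 − 1665/7 = 225/14.
So consumers capture (125/14)/25 = 5/14 of each unit of subsidy.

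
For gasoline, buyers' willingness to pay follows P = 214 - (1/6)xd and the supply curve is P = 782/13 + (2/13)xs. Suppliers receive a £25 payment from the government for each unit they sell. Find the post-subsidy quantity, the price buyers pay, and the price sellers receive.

Pre-subsidy: 214 - (1/6)x = 782/13 + (2/13)x gives x* = 480 and P* = 134.
With the subsidy, sellers receive Ps = Pb + 25 for each unit, where Pb is the price buyers pay.
On the curves, Pb = 214 - (1/6)x and Ps = 782/13 + (2/13)x; the wedge Ps − Pb = 25 gives 782/13 + (2/13)x − (214 - (1/6)x) = 25, so x' = 558.
Then Pb = 214 − (1/6)·558 = 121 and Ps = 782/13 + (2/13)·558 = 146.

x' = 558; buyers pay £121; sellers receive £146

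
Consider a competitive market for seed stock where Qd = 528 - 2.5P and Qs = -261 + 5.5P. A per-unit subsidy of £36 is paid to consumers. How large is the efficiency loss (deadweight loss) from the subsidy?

Deadweight loss = £1113.75

Pre-subsidy: 528 - 2.5P = -261 + 5.5P gives P* = 98.625, Q* = 281.4375.
With the rebate, buyers effectively pay Pb = Ps − 36, where Ps is the price sellers receive.
Demand in terms of Ps becomes Qd = 528 − 2.5(Ps − 36) = 618 - 2.5Ps. Setting this equal to supply: 618 - 2.5Ps = -261 + 5.5Ps, so Ps = 109.875.
Buyers pay Pb = 109.875 − 36 = 73.875; Q' = -261 + 5.5·109.875 = 343.3125.
The subsidy expands output by 343.3125 − 281.4375 = 61.875 past the efficient level; on those units the gap between marginal cost and willingness to pay runs from 0 up to 36.
DWL = ½ × 36 × 61.875 = 1113.75.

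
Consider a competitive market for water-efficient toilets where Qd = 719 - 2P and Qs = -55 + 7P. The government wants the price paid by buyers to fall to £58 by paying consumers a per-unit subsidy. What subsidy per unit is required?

Required subsidy s = £36 per unit

At a buyer price of 58, quantity demanded is 719 − 2·58 = 603.
Sellers supply 603 only when they receive Ps with -55 + 7·Ps = 603, i.e. Ps = 94.
s = Ps − Pb = 94 − 58 = 36.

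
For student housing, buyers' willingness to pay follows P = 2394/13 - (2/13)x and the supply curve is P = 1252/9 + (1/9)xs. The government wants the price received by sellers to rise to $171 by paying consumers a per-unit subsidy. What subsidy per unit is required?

At a seller price of 171, quantity supplied is -1252 + 9·171 = 287.
Buyers absorb 287 only when they pay Pb = 2394/13 − (2/13)·287 = 140.
s = Ps − Pb = 171 − 140 = 31.

Required subsidy s = $31 per unit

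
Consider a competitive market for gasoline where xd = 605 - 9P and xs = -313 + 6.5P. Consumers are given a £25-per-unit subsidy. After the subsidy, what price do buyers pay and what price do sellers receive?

Pre-subsidy: 605 - 9P = -313 + 6.5P gives P* = 1836/31, x* = 2231/31.
With the rebate, buyers effectively pay Pb = Ps − 25, where Ps is the price sellers receive.
Demand in terms of Ps becomes xd = 605 − 9(Ps − 25) = 830 - 9Ps. Setting this equal to supply: 830 - 9Ps = -313 + 6.5Ps, so Ps = 2286/31.
Buyers pay Pb = 2286/31 − 25 = 1511/31; x' = -313 + 6.5·(2286/31) = 5156/31.

Buyers pay 1511/31; sellers receive 2286/31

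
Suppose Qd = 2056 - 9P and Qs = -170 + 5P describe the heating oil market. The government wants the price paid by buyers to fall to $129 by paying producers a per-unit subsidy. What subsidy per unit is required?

Required subsidy s = $84 per unit

At a buyer price of 129, quantity demanded is 2056 − 9·129 = 895.
Sellers supply 895 only when they receive Ps with -170 + 5·Ps = 895, i.e. Ps = 213.
s = Ps − Pb = 213 − 129 = 84.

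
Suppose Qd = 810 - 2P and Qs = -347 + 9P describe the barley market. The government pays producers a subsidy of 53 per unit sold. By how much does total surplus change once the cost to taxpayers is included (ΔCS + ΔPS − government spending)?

Net change in total surplus = -25281/11

Pre-subsidy: 810 - 2P = -347 + 9P gives P* = 1157/11, Q* = 6596/11.
With the subsidy, sellers receive Ps = Pb + 53 for each unit, where Pb is the price buyers pay.
Supply in terms of Pb becomes Qs = -347 + 9(Pb + 53) = 130 + 9Pb. Setting this equal to demand: 810 - 2Pb = 130 + 9Pb, so Pb = 680/11.
Sellers receive Ps = 680/11 + 53 = 1263/11; Q' = 810 − 2·(680/11) = 7550/11.
ΔCS = ½(6596/11 + 7550/11)(1157/11 − 680/11) = 306711/11; ΔPS = ½(6596/11 + 7550/11)(1263/11 − 1157/11) = 68158/11.
Government spending = 53 × 7550/11 = 400150/11.
Net change = 306711/11 + 68158/11 − 400150/11 = -25281/11. The loss equals the DWL triangle ½·53·954/11.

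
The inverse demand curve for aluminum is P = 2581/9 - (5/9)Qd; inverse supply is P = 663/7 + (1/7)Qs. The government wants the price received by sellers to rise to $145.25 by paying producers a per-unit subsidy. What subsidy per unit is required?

At a seller price of 145.25, quantity supplied is -663 + 7·145.25 = 353.75.
Buyers absorb 353.75 only when they pay Pb = 2581/9 − (5/9)·353.75 = 90.25.
s = Ps − Pb = 145.25 − 90.25 = 55.

Required subsidy s = $55 per unit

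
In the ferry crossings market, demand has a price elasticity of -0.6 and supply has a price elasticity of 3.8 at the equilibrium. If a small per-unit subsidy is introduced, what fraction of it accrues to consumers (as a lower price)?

For a small subsidy around the equilibrium, the benefit split depends on the relative slopes, which at a point are proportional to the elasticities.
Buyer share = εs/(εs + |εd|) = 3.8/(3.8 + 0.6) = 19/22; seller share = |εd|/(εs + |εd|) = 3/22.

Consumer share = 19/22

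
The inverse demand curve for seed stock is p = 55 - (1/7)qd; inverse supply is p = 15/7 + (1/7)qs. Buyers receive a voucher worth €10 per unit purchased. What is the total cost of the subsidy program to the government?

Pre-subsidy: 55 - (1/7)q = 15/7 + (1/7)q gives q* = 185 and p* = 200/7.
With the rebate, buyers effectively pay pb = ps − 10, where ps is the price sellers receive.
On the curves, pb = 55 - (1/7)q and ps = 15/7 + (1/7)q; the wedge ps − pb = 10 gives 15/7 + (1/7)q − (55 - (1/7)q) = 10, so q' = 220.
Then pb = 55 − (1/7)·220 = 165/7 and ps = 15/7 + (1/7)·220 = 235/7.
Government outlay = subsidy × quantity = 10 × 220 = 2200.

Government cost = €2200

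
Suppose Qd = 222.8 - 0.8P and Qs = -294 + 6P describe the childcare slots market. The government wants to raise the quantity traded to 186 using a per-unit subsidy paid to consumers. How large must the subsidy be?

At Q = 186, invert demand for the buyer price: Pb = (222.8 − 186)/0.8 = 46; invert supply for the seller price: Ps = (186 − (-294))/6 = 80.
The subsidy must fill the gap: s = Ps − Pb = 80 − 46 = 34.

Required subsidy s = 34 per unit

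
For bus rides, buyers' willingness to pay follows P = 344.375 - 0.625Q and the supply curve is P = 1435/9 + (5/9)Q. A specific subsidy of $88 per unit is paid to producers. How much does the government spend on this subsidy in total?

Government cost = 1729288/85

Pre-subsidy: 344.375 - 0.625Q = 1435/9 + (5/9)Q gives Q* = 2663/17 and P* = 4190/17.
With the subsidy, sellers receive Ps = Pb + 88 for each unit, where Pb is the price buyers pay.
On the curves, Pb = 344.375 - 0.625Q and Ps = 1435/9 + (5/9)Q; the wedge Ps − Pb = 88 gives 1435/9 + (5/9)Q − (344.375 - 0.625Q) = 88, so Q' = 19651/85.
Then Pb = 344.375 − 0.625·(19651/85) = 3398/17 and Ps = 1435/9 + (5/9)·(19651/85) = 4894/17.
Government outlay = subsidy × quantity = 88 × 19651/85 = 1729288/85.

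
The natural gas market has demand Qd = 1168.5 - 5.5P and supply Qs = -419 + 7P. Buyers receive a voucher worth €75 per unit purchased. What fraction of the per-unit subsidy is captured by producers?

Producer share = 0.44

Pre-subsidy: 1168.5 - 5.5P = -419 + 7P gives P* = 127, Q* = 470.
With the rebate, buyers effectively pay Pb = Ps − 75, where Ps is the price sellers receive.
Demand in terms of Ps becomes Qd = 1168.5 − 5.5(Ps − 75) = 1581 - 5.5Ps. Setting this equal to supply: 1581 - 5.5Ps = -419 + 7Ps, so Ps = 160.
Buyers pay Pb = 160 − 75 = 85; Q' = -419 + 7·160 = 701.
Buyers' price falls by P* − Pb = 127 − 85 = 42; sellers' price rises by Ps − P* = 160 − 127 = 33.
So producers capture 33/75 = 0.44 of each unit of subsidy.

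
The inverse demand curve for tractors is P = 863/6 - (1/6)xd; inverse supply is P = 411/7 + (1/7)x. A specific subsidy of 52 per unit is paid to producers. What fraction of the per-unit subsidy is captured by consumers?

Consumer share = 7/13

Pre-subsidy: 863/6 - (1/6)x = 411/7 + (1/7)x gives x* = 275 and P* = 98.
With the subsidy, sellers receive Ps = Pb + 52 for each unit, where Pb is the price buyers pay.
On the curves, Pb = 863/6 - (1/6)x and Ps = 411/7 + (1/7)x; the wedge Ps − Pb = 52 gives 411/7 + (1/7)x − (863/6 - (1/6)x) = 52, so x' = 443.
Then Pb = 863/6 − (1/6)·443 = 70 and Ps = 411/7 + (1/7)·443 = 122.
Buyers' price falls by P* − Pb = 98 − 70 = 28; sellers' price rises by Ps − P* = 122 − 98 = 24.
So consumers capture 28/52 = 7/13 of each unit of subsidy.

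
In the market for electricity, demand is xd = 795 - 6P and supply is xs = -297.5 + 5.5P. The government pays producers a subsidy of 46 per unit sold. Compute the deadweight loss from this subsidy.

Pre-subsidy: 795 - 6P = -297.5 + 5.5P gives P* = 95, x* = 225.
With the subsidy, sellers receive Ps = Pb + 46 for each unit, where Pb is the price buyers pay.
Supply in terms of Pb becomes xs = -297.5 + 5.5(Pb + 46) = -44.5 + 5.5Pb. Setting this equal to demand: 795 - 6Pb = -44.5 + 5.5Pb, so Pb = 73.
Sellers receive Ps = 73 + 46 = 119; x' = 795 − 6·73 = 357.
The subsidy expands output by 357 − 225 = 132 past the efficient level; on those units the gap between marginal cost and willingness to pay runs from 0 up to 46.
DWL = ½ × 46 × 132 = 3036.

Deadweight loss = 3036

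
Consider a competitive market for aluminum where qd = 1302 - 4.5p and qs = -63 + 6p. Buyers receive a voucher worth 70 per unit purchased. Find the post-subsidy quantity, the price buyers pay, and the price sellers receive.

q' = 897; buyers pay 90; sellers receive 160

Pre-subsidy: 1302 - 4.5p = -63 + 6p gives p* = 130, q* = 717.
With the rebate, buyers effectively pay pb = ps − 70, where ps is the price sellers receive.
Demand in terms of ps becomes qd = 1302 − 4.5(ps − 70) = 1617 - 4.5ps. Setting this equal to supply: 1617 - 4.5ps = -63 + 6ps, so ps = 160.
Buyers pay pb = 160 − 70 = 90; q' = -63 + 6·160 = 897.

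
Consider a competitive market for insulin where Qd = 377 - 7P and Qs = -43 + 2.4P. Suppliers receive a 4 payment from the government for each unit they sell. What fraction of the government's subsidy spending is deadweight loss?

DWL / government spending = 168/3355

Pre-subsidy: 377 - 7P = -43 + 2.4P gives P* = 2100/47, Q* = 3019/47.
With the subsidy, sellers receive Ps = Pb + 4 for each unit, where Pb is the price buyers pay.
Supply in terms of Pb becomes Qs = -43 + 2.4(Pb + 4) = -33.4 + 2.4Pb. Setting this equal to demand: 377 - 7Pb = -33.4 + 2.4Pb, so Pb = 2052/47.
Sellers receive Ps = 2052/47 + 4 = 2240/47; Q' = 377 − 7·(2052/47) = 3355/47.
ΔCS = ½(3019/47 + 3355/47)(2100/47 − 2052/47) = 152976/2209; ΔPS = ½(3019/47 + 3355/47)(2240/47 − 2100/47) = 446180/2209.
Government spending = 4 × 3355/47 = 13420/47.
DWL = ½ × 4 × (3355/47 − 3019/47) = 672/47; fraction = (672/47) / (13420/47) = 168/3355.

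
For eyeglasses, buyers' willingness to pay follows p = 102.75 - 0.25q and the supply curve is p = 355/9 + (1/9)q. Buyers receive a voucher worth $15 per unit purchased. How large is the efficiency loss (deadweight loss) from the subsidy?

Pre-subsidy: 102.75 - 0.25q = 355/9 + (1/9)q gives q* = 2279/13 and p* = 766/13.
With the rebate, buyers effectively pay pb = ps − 15, where ps is the price sellers receive.
On the curves, pb = 102.75 - 0.25q and ps = 355/9 + (1/9)q; the wedge ps − pb = 15 gives 355/9 + (1/9)q − (102.75 - 0.25q) = 15, so q' = 2819/13.
Then pb = 102.75 − 0.25·(2819/13) = 631/13 and ps = 355/9 + (1/9)·(2819/13) = 826/13.
The subsidy expands output by 2819/13 − 2279/13 = 540/13 past the efficient level; on those units the gap between marginal cost and willingness to pay runs from 0 up to 15.
DWL = ½ × 15 × 540/13 = 4050/13.

Deadweight loss = 4050/13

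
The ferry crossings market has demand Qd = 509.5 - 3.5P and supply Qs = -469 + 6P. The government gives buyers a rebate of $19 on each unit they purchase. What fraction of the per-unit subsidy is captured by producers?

Producer share = 7/19

Pre-subsidy: 509.5 - 3.5P = -469 + 6P gives P* = 103, Q* = 149.
With the rebate, buyers effectively pay Pb = Ps − 19, where Ps is the price sellers receive.
Demand in terms of Ps becomes Qd = 509.5 − 3.5(Ps − 19) = 576 - 3.5Ps. Setting this equal to supply: 576 - 3.5Ps = -469 + 6Ps, so Ps = 110.
Buyers pay Pb = 110 − 19 = 91; Q' = -469 + 6·110 = 191.
Buyers' price falls by P* − Pb = 103 − 91 = 12; sellers' price rises by Ps − P* = 110 − 103 = 7.
So producers capture 7/19 = 7/19 of each unit of subsidy.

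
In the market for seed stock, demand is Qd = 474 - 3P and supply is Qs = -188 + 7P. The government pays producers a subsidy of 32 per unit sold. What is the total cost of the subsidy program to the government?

Pre-subsidy: 474 - 3P = -188 + 7P gives P* = 66.2, Q* = 275.4.
With the subsidy, sellers receive Ps = Pb + 32 for each unit, where Pb is the price buyers pay.
Supply in terms of Pb becomes Qs = -188 + 7(Pb + 32) = 36 + 7Pb. Setting this equal to demand: 474 - 3Pb = 36 + 7Pb, so Pb = 43.8.
Sellers receive Ps = 43.8 + 32 = 75.8; Q' = 474 − 3·43.8 = 342.6.
Government outlay = subsidy × quantity = 32 × 342.6 = 10963.2.

Government cost = 10963.2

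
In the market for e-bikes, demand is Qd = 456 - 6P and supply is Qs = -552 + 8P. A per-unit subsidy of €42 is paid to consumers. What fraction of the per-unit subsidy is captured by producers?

Pre-subsidy: 456 - 6P = -552 + 8P gives P* = 72, Q* = 24.
With the rebate, buyers effectively pay Pb = Ps − 42, where Ps is the price sellers receive.
Demand in terms of Ps becomes Qd = 456 − 6(Ps − 42) = 708 - 6Ps. Setting this equal to supply: 708 - 6Ps = -552 + 8Ps, so Ps = 90.
Buyers pay Pb = 90 − 42 = 48; Q' = -552 + 8·90 = 168.
Buyers' price falls by P* − Pb = 72 − 48 = 24; sellers' price rises by Ps − P* = 90 − 72 = 18.
So producers capture 18/42 = 3/7 of each unit of subsidy.

Producer share = 3/7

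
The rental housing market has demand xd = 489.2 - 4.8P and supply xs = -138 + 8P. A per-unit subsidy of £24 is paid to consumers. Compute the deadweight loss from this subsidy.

Deadweight loss = £864

Pre-subsidy: 489.2 - 4.8P = -138 + 8P gives P* = 49, x* = 254.
With the rebate, buyers effectively pay Pb = Ps − 24, where Ps is the price sellers receive.
Demand in terms of Ps becomes xd = 489.2 − 4.8(Ps − 24) = 604.4 - 4.8Ps. Setting this equal to supply: 604.4 - 4.8Ps = -138 + 8Ps, so Ps = 58.
Buyers pay Pb = 58 − 24 = 34; x' = -138 + 8·58 = 326.
The subsidy expands output by 326 − 254 = 72 past the efficient level; on those units the gap between marginal cost and willingness to pay runs from 0 up to 24.
DWL = ½ × 24 × 72 = 864.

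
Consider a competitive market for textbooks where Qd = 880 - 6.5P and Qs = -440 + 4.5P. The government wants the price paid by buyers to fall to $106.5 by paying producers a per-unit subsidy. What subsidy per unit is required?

At a buyer price of 106.5, quantity demanded is 880 − 6.5·106.5 = 187.75.
Sellers supply 187.75 only when they receive Ps with -440 + 4.5·Ps = 187.75, i.e. Ps = 139.5.
s = Ps − Pb = 139.5 − 106.5 = 33.

Required subsidy s = $33 per unit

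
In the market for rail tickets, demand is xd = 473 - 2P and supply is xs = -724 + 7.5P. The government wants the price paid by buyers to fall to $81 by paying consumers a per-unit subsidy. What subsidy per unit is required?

Required subsidy s = $57 per unit

At a buyer price of 81, quantity demanded is 473 − 2·81 = 311.
Sellers supply 311 only when they receive Ps with -724 + 7.5·Ps = 311, i.e. Ps = 138.
s = Ps − Pb = 138 − 81 = 57.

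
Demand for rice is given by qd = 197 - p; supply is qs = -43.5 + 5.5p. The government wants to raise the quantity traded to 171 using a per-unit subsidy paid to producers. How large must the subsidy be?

Required subsidy s = 13 per unit

At q = 171, invert demand for the buyer price: pb = (197 − 171)/1 = 26; invert supply for the seller price: ps = (171 − (-43.5))/5.5 = 39.
The subsidy must fill the gap: s = ps − pb = 39 − 26 = 13.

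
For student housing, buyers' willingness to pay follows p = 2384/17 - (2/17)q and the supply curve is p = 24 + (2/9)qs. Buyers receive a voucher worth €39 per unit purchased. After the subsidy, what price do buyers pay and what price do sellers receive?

Buyers pay €86.5; sellers receive €125.5

Pre-subsidy: 2384/17 - (2/17)q = 24 + (2/9)q gives q* = 342 and p* = 100.
With the rebate, buyers effectively pay pb = ps − 39, where ps is the price sellers receive.
On the curves, pb = 2384/17 - (2/17)q and ps = 24 + (2/9)q; the wedge ps − pb = 39 gives 24 + (2/9)q − (2384/17 - (2/17)q) = 39, so q' = 456.75.
Then pb = 2384/17 − (2/17)·456.75 = 86.5 and ps = 24 + (2/9)·456.75 = 125.5.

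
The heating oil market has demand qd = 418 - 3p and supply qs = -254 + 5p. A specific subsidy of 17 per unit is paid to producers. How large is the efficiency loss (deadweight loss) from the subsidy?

Deadweight loss = 270.9375

Pre-subsidy: 418 - 3p = -254 + 5p gives p* = 84, q* = 166.
With the subsidy, sellers receive ps = pb + 17 for each unit, where pb is the price buyers pay.
Supply in terms of pb becomes qs = -254 + 5(pb + 17) = -169 + 5pb. Setting this equal to demand: 418 - 3pb = -169 + 5pb, so pb = 73.375.
Sellers receive ps = 73.375 + 17 = 90.375; q' = 418 − 3·73.375 = 197.875.
The subsidy expands output by 197.875 − 166 = 31.875 past the efficient level; on those units the gap between marginal cost and willingness to pay runs from 0 up to 17.
DWL = ½ × 17 × 31.875 = 270.9375.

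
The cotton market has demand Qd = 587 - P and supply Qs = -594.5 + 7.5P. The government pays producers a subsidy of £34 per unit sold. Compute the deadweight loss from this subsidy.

Deadweight loss = £510

Pre-subsidy: 587 - P = -594.5 + 7.5P gives P* = 139, Q* = 448.
With the subsidy, sellers receive Ps = Pb + 34 for each unit, where Pb is the price buyers pay.
Supply in terms of Pb becomes Qs = -594.5 + 7.5(Pb + 34) = -339.5 + 7.5Pb. Setting this equal to demand: 587 - Pb = -339.5 + 7.5Pb, so Pb = 109.
Sellers receive Ps = 109 + 34 = 143; Q' = 587 − 1·109 = 478.
The subsidy expands output by 478 − 448 = 30 past the efficient level; on those units the gap between marginal cost and willingness to pay runs from 0 up to 34.
DWL = ½ × 34 × 30 = 510.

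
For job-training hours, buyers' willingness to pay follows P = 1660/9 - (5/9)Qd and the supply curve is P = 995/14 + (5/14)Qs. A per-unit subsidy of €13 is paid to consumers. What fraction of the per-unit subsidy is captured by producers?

Producer share = 9/23

Pre-subsidy: 1660/9 - (5/9)Q = 995/14 + (5/14)Q gives Q* = 2857/23 and P* = 2655/23.
With the rebate, buyers effectively pay Pb = Ps − 13, where Ps is the price sellers receive.
On the curves, Pb = 1660/9 - (5/9)Q and Ps = 995/14 + (5/14)Q; the wedge Ps − Pb = 13 gives 995/14 + (5/14)Q − (1660/9 - (5/9)Q) = 13, so Q' = 15923/115.
Then Pb = 1660/9 − (5/9)·(15923/115) = 2473/23 and Ps = 995/14 + (5/14)·(15923/115) = 2772/23.
Buyers' price falls by P* − Pb = 2655/23 − 2473/23 = 182/23; sellers' price rises by Ps − P* = 2772/23 − 2655/23 = 117/23.
So producers capture (117/23)/13 = 9/23 of each unit of subsidy.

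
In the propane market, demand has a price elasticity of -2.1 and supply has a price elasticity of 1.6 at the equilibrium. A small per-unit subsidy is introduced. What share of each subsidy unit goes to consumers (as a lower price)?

For a small subsidy around the equilibrium, the benefit split depends on the relative slopes, which at a point are proportional to the elasticities.
Buyer share = εs/(εs + |εd|) = 1.6/(1.6 + 2.1) = 16/37; seller share = |εd|/(εs + |εd|) = 21/37.

Consumer share = 16/37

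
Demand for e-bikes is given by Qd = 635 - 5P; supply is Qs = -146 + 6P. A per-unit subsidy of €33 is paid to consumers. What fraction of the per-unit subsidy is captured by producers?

Pre-subsidy: 635 - 5P = -146 + 6P gives P* = 71, Q* = 280.
With the rebate, buyers effectively pay Pb = Ps − 33, where Ps is the price sellers receive.
Demand in terms of Ps becomes Qd = 635 − 5(Ps − 33) = 800 - 5Ps. Setting this equal to supply: 800 - 5Ps = -146 + 6Ps, so Ps = 86.
Buyers pay Pb = 86 − 33 = 53; Q' = -146 + 6·86 = 370.
Buyers' price falls by P* − Pb = 71 − 53 = 18; sellers' price rises by Ps − P* = 86 − 71 = 15.
So producers capture 15/33 = 5/11 of each unit of subsidy.

Producer share = 5/11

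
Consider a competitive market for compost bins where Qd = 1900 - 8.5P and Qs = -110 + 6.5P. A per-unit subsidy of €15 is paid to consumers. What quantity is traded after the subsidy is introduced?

Q' = 816.25

Pre-subsidy: 1900 - 8.5P = -110 + 6.5P gives P* = 134, Q* = 761.
With the rebate, buyers effectively pay Pb = Ps − 15, where Ps is the price sellers receive.
Demand in terms of Ps becomes Qd = 1900 − 8.5(Ps − 15) = 2027.5 - 8.5Ps. Setting this equal to supply: 2027.5 - 8.5Ps = -110 + 6.5Ps, so Ps = 142.5.
Buyers pay Pb = 142.5 − 15 = 127.5; Q' = -110 + 6.5·142.5 = 816.25.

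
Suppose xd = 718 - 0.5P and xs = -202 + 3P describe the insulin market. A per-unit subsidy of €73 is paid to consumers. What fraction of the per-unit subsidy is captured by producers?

Producer share = 1/7

Pre-subsidy: 718 - 0.5P = -202 + 3P gives P* = 1840/7, x* = 4106/7.
With the rebate, buyers effectively pay Pb = Ps − 73, where Ps is the price sellers receive.
Demand in terms of Ps becomes xd = 718 − 0.5(Ps − 73) = 754.5 - 0.5Ps. Setting this equal to supply: 754.5 - 0.5Ps = -202 + 3Ps, so Ps = 1913/7.
Buyers pay Pb = 1913/7 − 73 = 1402/7; x' = -202 + 3·(1913/7) = 4325/7.
Buyers' price falls by P* − Pb = 1840/7 − 1402/7 = 438/7; sellers' price rises by Ps − P* = 1913/7 − 1840/7 = 73/7.
So producers capture (73/7)/73 = 1/7 of each unit of subsidy.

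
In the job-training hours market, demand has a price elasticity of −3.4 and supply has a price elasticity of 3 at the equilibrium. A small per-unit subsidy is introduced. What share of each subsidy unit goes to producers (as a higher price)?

Producer share = 0.53125

For a small subsidy around the equilibrium, the benefit split depends on the relative slopes, which at a point are proportional to the elasticities.
Buyer share = εs/(εs + |εd|) = 3/(3 + 3.4) = 0.46875; seller share = |εd|/(εs + |εd|) = 0.53125.
So producers capture 0.53125 of the subsidy.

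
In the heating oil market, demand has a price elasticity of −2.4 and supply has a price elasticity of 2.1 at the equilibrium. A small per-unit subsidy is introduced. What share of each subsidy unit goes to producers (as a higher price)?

Producer share = 8/15

For a small subsidy around the equilibrium, the benefit split depends on the relative slopes, which at a point are proportional to the elasticities.
Buyer share = εs/(εs + |εd|) = 2.1/(2.1 + 2.4) = 7/15; seller share = |εd|/(εs + |εd|) = 8/15.
So producers capture 8/15 of the subsidy.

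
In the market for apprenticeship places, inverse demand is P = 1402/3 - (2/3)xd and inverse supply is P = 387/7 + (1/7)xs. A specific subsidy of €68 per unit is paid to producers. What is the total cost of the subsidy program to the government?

Government cost = €40324

Pre-subsidy: 1402/3 - (2/3)x = 387/7 + (1/7)x gives x* = 509 and P* = 128.
With the subsidy, sellers receive Ps = Pb + 68 for each unit, where Pb is the price buyers pay.
On the curves, Pb = 1402/3 - (2/3)x and Ps = 387/7 + (1/7)x; the wedge Ps − Pb = 68 gives 387/7 + (1/7)x − (1402/3 - (2/3)x) = 68, so x' = 593.
Then Pb = 1402/3 − (2/3)·593 = 72 and Ps = 387/7 + (1/7)·593 = 140.
Government outlay = subsidy × quantity = 68 × 593 = 40324.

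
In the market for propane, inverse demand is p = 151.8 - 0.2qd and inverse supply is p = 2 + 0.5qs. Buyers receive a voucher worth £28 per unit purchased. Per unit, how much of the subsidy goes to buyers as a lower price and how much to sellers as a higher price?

Buyers gain £8 per unit; sellers gain £20 per unit

Pre-subsidy: 151.8 - 0.2q = 2 + 0.5q gives q* = 214 and p* = 109.
With the rebate, buyers effectively pay pb = ps − 28, where ps is the price sellers receive.
On the curves, pb = 151.8 - 0.2q and ps = 2 + 0.5q; the wedge ps − pb = 28 gives 2 + 0.5q − (151.8 - 0.2q) = 28, so q' = 254.
Then pb = 151.8 − 0.2·254 = 101 and ps = 2 + 0.5·254 = 129.
Buyers' price falls by p* − pb = 109 − 101 = 8; sellers' price rises by ps − p* = 129 − 109 = 20.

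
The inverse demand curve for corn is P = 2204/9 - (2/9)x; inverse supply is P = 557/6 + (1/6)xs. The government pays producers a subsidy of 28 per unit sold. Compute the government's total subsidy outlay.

Pre-subsidy: 2204/9 - (2/9)x = 557/6 + (1/6)x gives x* = 391 and P* = 158.
With the subsidy, sellers receive Ps = Pb + 28 for each unit, where Pb is the price buyers pay.
On the curves, Pb = 2204/9 - (2/9)x and Ps = 557/6 + (1/6)x; the wedge Ps − Pb = 28 gives 557/6 + (1/6)x − (2204/9 - (2/9)x) = 28, so x' = 463.
Then Pb = 2204/9 − (2/9)·463 = 142 and Ps = 557/6 + (1/6)·463 = 170.
Government outlay = subsidy × quantity = 28 × 463 = 12964.

Government cost = 12964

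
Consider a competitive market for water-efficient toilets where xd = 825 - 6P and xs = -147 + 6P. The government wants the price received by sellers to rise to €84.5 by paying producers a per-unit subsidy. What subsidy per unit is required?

At a seller price of 84.5, quantity supplied is -147 + 6·84.5 = 360.
Buyers absorb 360 only when they pay Pb with 825 − 6·Pb = 360, i.e. Pb = 77.5.
s = Ps − Pb = 84.5 − 77.5 = 7.

Required subsidy s = €7 per unit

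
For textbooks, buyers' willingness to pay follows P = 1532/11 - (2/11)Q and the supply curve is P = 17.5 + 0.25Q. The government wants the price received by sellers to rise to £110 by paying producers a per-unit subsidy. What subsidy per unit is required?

At a seller price of 110, quantity supplied is -70 + 4·110 = 370.
Buyers absorb 370 only when they pay Pb = 1532/11 − (2/11)·370 = 72.
s = Ps − Pb = 110 − 72 = 38.

Required subsidy s = £38 per unit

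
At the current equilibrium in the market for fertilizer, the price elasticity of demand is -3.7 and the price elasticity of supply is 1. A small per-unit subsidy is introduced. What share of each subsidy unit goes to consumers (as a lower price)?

For a small subsidy around the equilibrium, the benefit split depends on the relative slopes, which at a point are proportional to the elasticities.
Buyer share = εs/(εs + |εd|) = 1/(1 + 3.7) = 10/47; seller share = |εd|/(εs + |εd|) = 37/47.

Consumer share = 10/47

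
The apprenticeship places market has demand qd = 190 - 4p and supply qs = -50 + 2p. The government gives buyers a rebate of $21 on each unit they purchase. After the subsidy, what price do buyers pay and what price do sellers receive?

Pre-subsidy: 190 - 4p = -50 + 2p gives p* = 40, q* = 30.
With the rebate, buyers effectively pay pb = ps − 21, where ps is the price sellers receive.
Demand in terms of ps becomes qd = 190 − 4(ps − 21) = 274 - 4ps. Setting this equal to supply: 274 - 4ps = -50 + 2ps, so ps = 54.
Buyers pay pb = 54 − 21 = 33; q' = -50 + 2·54 = 58.

Buyers pay $33; sellers receive $54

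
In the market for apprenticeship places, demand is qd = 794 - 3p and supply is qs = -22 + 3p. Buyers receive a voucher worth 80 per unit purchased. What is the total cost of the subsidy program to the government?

Pre-subsidy: 794 - 3p = -22 + 3p gives p* = 136, q* = 386.
With the rebate, buyers effectively pay pb = ps − 80, where ps is the price sellers receive.
Demand in terms of ps becomes qd = 794 − 3(ps − 80) = 1034 - 3ps. Setting this equal to supply: 1034 - 3ps = -22 + 3ps, so ps = 176.
Buyers pay pb = 176 − 80 = 96; q' = -22 + 3·176 = 506.
Government outlay = subsidy × quantity = 80 × 506 = 40480.

Government cost = 40480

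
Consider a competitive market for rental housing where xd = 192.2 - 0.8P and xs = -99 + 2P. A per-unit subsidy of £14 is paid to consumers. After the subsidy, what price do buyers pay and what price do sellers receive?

Pre-subsidy: 192.2 - 0.8P = -99 + 2P gives P* = 104, x* = 109.
With the rebate, buyers effectively pay Pb = Ps − 14, where Ps is the price sellers receive.
Demand in terms of Ps becomes xd = 192.2 − 0.8(Ps − 14) = 203.4 - 0.8Ps. Setting this equal to supply: 203.4 - 0.8Ps = -99 + 2Ps, so Ps = 108.
Buyers pay Pb = 108 − 14 = 94; x' = -99 + 2·108 = 117.

Buyers pay £94; sellers receive £108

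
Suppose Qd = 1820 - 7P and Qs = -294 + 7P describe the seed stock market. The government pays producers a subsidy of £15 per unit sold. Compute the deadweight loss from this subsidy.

Pre-subsidy: 1820 - 7P = -294 + 7P gives P* = 151, Q* = 763.
With the subsidy, sellers receive Ps = Pb + 15 for each unit, where Pb is the price buyers pay.
Supply in terms of Pb becomes Qs = -294 + 7(Pb + 15) = -189 + 7Pb. Setting this equal to demand: 1820 - 7Pb = -189 + 7Pb, so Pb = 143.5.
Sellers receive Ps = 143.5 + 15 = 158.5; Q' = 1820 − 7·143.5 = 815.5.
The subsidy expands output by 815.5 − 763 = 52.5 past the efficient level; on those units the gap between marginal cost and willingness to pay runs from 0 up to 15.
DWL = ½ × 15 × 52.5 = 393.75.

Deadweight loss = £393.75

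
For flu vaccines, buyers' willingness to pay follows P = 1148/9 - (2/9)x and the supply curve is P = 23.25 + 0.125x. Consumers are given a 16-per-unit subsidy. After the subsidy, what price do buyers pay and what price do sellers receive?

Pre-subsidy: 1148/9 - (2/9)x = 23.25 + 0.125x gives x* = 300.4 and P* = 60.8.
With the rebate, buyers effectively pay Pb = Ps − 16, where Ps is the price sellers receive.
On the curves, Pb = 1148/9 - (2/9)x and Ps = 23.25 + 0.125x; the wedge Ps − Pb = 16 gives 23.25 + 0.125x − (1148/9 - (2/9)x) = 16, so x' = 346.48.
Then Pb = 1148/9 − (2/9)·346.48 = 50.56 and Ps = 23.25 + 0.125·346.48 = 66.56.

Buyers pay 50.56; sellers receive 66.56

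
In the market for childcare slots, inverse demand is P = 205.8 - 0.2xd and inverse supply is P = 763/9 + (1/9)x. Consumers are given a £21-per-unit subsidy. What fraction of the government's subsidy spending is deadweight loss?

Pre-subsidy: 205.8 - 0.2x = 763/9 + (1/9)x gives x* = 389 and P* = 128.
With the rebate, buyers effectively pay Pb = Ps − 21, where Ps is the price sellers receive.
On the curves, Pb = 205.8 - 0.2x and Ps = 763/9 + (1/9)x; the wedge Ps − Pb = 21 gives 763/9 + (1/9)x − (205.8 - 0.2x) = 21, so x' = 456.5.
Then Pb = 205.8 − 0.2·456.5 = 114.5 and Ps = 763/9 + (1/9)·456.5 = 135.5.
ΔCS = ½(389 + 456.5)(128 − 114.5) = 5707.125; ΔPS = ½(389 + 456.5)(135.5 − 128) = 3170.625.
Government spending = 21 × 456.5 = 9586.5.
DWL = ½ × 21 × (456.5 − 389) = 708.75; fraction = 708.75 / 9586.5 = 135/1826.

DWL / government spending = 135/1826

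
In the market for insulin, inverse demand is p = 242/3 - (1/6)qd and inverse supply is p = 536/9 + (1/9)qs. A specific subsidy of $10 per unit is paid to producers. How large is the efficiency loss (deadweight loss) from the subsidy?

Deadweight loss = $180

Pre-subsidy: 242/3 - (1/6)q = 536/9 + (1/9)q gives q* = 76 and p* = 68.
With the subsidy, sellers receive ps = pb + 10 for each unit, where pb is the price buyers pay.
On the curves, pb = 242/3 - (1/6)q and ps = 536/9 + (1/9)q; the wedge ps − pb = 10 gives 536/9 + (1/9)q − (242/3 - (1/6)q) = 10, so q' = 112.
Then pb = 242/3 − (1/6)·112 = 62 and ps = 536/9 + (1/9)·112 = 72.
The subsidy expands output by 112 − 76 = 36 past the efficient level; on those units the gap between marginal cost and willingness to pay runs from 0 up to 10.
DWL = ½ × 10 × 36 = 180.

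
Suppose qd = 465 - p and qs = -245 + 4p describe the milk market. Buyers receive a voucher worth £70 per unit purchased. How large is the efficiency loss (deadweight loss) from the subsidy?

Deadweight loss = £1960

Pre-subsidy: 465 - p = -245 + 4p gives p* = 142, q* = 323.
With the rebate, buyers effectively pay pb = ps − 70, where ps is the price sellers receive.
Demand in terms of ps becomes qd = 465 − 1(ps − 70) = 535 - ps. Setting this equal to supply: 535 - ps = -245 + 4ps, so ps = 156.
Buyers pay pb = 156 − 70 = 86; q' = -245 + 4·156 = 379.
The subsidy expands output by 379 − 323 = 56 past the efficient level; on those units the gap between marginal cost and willingness to pay runs from 0 up to 70.
DWL = ½ × 70 × 56 = 1960.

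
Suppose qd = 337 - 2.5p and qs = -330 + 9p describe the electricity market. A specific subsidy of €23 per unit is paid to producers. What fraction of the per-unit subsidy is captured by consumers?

Pre-subsidy: 337 - 2.5p = -330 + 9p gives p* = 58, q* = 192.
With the subsidy, sellers receive ps = pb + 23 for each unit, where pb is the price buyers pay.
Supply in terms of pb becomes qs = -330 + 9(pb + 23) = -123 + 9pb. Setting this equal to demand: 337 - 2.5pb = -123 + 9pb, so pb = 40.
Sellers receive ps = 40 + 23 = 63; q' = 337 − 2.5·40 = 237.
Buyers' price falls by p* − pb = 58 − 40 = 18; sellers' price rises by ps − p* = 63 − 58 = 5.
So consumers capture 18/23 = 18/23 of each unit of subsidy.

Consumer share = 18/23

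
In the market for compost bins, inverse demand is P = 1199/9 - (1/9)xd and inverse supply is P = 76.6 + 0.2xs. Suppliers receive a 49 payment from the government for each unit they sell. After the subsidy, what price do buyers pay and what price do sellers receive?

Pre-subsidy: 1199/9 - (1/9)x = 76.6 + 0.2x gives x* = 182 and P* = 113.
With the subsidy, sellers receive Ps = Pb + 49 for each unit, where Pb is the price buyers pay.
On the curves, Pb = 1199/9 - (1/9)x and Ps = 76.6 + 0.2x; the wedge Ps − Pb = 49 gives 76.6 + 0.2x − (1199/9 - (1/9)x) = 49, so x' = 339.5.
Then Pb = 1199/9 − (1/9)·339.5 = 95.5 and Ps = 76.6 + 0.2·339.5 = 144.5.

Buyers pay 95.5; sellers receive 144.5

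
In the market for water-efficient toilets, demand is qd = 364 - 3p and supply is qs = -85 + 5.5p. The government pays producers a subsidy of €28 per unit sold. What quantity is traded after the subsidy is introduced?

Pre-subsidy: 364 - 3p = -85 + 5.5p gives p* = 898/17, q* = 3494/17.
With the subsidy, sellers receive ps = pb + 28 for each unit, where pb is the price buyers pay.
Supply in terms of pb becomes qs = -85 + 5.5(pb + 28) = 69 + 5.5pb. Setting this equal to demand: 364 - 3pb = 69 + 5.5pb, so pb = 590/17.
Sellers receive ps = 590/17 + 28 = 1066/17; q' = 364 − 3·(590/17) = 4418/17.

q' = 4418/17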